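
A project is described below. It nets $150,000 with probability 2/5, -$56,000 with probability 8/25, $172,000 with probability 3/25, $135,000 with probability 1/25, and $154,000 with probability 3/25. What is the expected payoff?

EV = 2/5 × 150000 + 8/25 × (-56000) + 3/25 × 172000 + 1/25 × 135000 + 3/25 × 154000 = 60000 − 17920 + 20640 + 5400 + 18480 = 86600

$86,600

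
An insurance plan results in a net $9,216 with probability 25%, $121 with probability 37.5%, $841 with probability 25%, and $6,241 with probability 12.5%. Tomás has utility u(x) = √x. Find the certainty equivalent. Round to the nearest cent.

E[u] = 0.25·√9216 + 0.375·√121 + 0.25·√841 + 0.125·√6241 = 0.25·96 + 0.375·11 + 0.25·29 + 0.125·79 = 45.25
CE = (45.25)² = 2047.5625

$2,047.56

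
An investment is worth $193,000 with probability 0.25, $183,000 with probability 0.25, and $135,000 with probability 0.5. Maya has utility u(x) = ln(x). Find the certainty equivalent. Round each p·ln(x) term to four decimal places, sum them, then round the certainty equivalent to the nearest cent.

E[u] = 0.25·ln(193000) + 0.25·ln(183000) + 0.5·ln(135000) = 3.0426 + 3.0293 + 5.9065 = 11.9784
CE = e^11.9784 ≈ 159276.98

$159,276.98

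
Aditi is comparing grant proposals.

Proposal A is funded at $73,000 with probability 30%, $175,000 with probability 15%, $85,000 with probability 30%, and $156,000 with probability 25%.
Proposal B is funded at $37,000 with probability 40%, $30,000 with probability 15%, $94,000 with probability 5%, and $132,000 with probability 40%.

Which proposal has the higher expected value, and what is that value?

Proposal A ($112,650)

Proposal A = 0.3 × 73000 + 0.15 × 175000 + 0.3 × 85000 + 0.25 × 156000 = 21900 + 26250 + 25500 + 39000 = 112650
Proposal B = 0.4 × 37000 + 0.15 × 30000 + 0.05 × 94000 + 0.4 × 132000 = 14800 + 4500 + 4700 + 52800 = 76800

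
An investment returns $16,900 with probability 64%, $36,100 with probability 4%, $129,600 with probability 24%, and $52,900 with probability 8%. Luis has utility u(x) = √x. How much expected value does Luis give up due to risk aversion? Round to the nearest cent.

E[u] = 0.64·√16900 + 0.04·√36100 + 0.24·√129600 + 0.08·√52900 = 0.64·130 + 0.04·190 + 0.24·360 + 0.08·230 = 195.6
CE = (195.6)² = 38259.36
Risk premium = EV − CE = 47596 − 38259.36 = 9336.64

$9,336.64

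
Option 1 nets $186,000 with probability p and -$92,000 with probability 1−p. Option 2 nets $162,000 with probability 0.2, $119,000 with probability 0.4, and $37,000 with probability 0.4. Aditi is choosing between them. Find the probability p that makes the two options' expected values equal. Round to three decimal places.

p = 0.672

EV(Option 2) = 0.2 × 162000 + 0.4 × 119000 + 0.4 × 37000 = 32400 + 47600 + 14800 = 94800
p·186000 + (1−p)·(-92000) = 94800
278000p − 92000 = 94800
p = (94800 + 92000) / 278000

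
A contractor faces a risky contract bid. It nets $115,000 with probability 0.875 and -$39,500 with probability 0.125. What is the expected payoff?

$95,687.50

EV = 0.875 × 115000 + 0.125 × (-39500) = 100625 − 4937.5 = 95687.5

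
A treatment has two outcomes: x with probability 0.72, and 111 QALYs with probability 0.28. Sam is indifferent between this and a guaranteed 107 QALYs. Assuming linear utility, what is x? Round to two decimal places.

0.72·x + 0.28·111 = 107
0.72·x = 107 − 31.08 = 75.92
x = 75.92 / 0.72 = 105.4444

x = 105.44 QALYs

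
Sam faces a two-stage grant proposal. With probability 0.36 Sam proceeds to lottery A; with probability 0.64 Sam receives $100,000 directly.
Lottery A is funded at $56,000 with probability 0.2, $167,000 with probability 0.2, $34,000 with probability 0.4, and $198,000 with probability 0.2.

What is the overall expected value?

EV(A) = 0.2 × 56000 + 0.2 × 167000 + 0.4 × 34000 + 0.2 × 198000 = 11200 + 33400 + 13600 + 39600 = 97800
Branch B: 100000 (certain)
Overall = 0.36 × 97800 + 0.64 × 100000 = 35208 + 64000 = 99208

$99,208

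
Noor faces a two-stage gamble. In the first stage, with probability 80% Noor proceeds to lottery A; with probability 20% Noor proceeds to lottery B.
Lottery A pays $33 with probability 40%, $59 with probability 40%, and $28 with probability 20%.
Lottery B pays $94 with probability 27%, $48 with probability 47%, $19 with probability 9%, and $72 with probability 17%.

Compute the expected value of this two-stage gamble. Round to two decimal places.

$46.30

EV(A) = 0.4 × 33 + 0.4 × 59 + 0.2 × 28 = 13.2 + 23.6 + 5.6 = 42.4
EV(B) = 0.27 × 94 + 0.47 × 48 + 0.09 × 19 + 0.17 × 72 = 25.38 + 22.56 + 1.71 + 12.24 = 61.89
Overall = 0.8 × 42.4 + 0.2 × 61.89 = 33.92 + 12.378 = 46.298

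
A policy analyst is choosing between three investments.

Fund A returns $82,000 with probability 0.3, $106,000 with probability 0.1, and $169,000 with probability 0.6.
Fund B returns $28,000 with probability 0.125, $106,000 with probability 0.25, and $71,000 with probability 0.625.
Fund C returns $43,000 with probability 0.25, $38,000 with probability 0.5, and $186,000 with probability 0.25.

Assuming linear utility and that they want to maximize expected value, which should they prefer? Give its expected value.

Fund A ($136,600)

Fund A = 0.3 × 82000 + 0.1 × 106000 + 0.6 × 169000 = 24600 + 10600 + 101400 = 136600
Fund B = 0.125 × 28000 + 0.25 × 106000 + 0.625 × 71000 = 3500 + 26500 + 44375 = 74375
Fund C = 0.25 × 43000 + 0.5 × 38000 + 0.25 × 186000 = 10750 + 19000 + 46500 = 76250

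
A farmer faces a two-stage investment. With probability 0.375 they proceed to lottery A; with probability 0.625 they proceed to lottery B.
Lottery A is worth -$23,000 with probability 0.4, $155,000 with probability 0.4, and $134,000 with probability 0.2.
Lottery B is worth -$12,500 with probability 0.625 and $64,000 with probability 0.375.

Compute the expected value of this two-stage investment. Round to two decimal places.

$39,967.19

EV(A) = 0.4 × (-23000) + 0.4 × 155000 + 0.2 × 134000 = -9200 + 62000 + 26800 = 79600
EV(B) = 0.625 × (-12500) + 0.375 × 64000 = -7812.5 + 24000 = 16187.5
Overall = 0.375 × 79600 + 0.625 × 16187.5 = 29850 + 10117.1875 = 39967.1875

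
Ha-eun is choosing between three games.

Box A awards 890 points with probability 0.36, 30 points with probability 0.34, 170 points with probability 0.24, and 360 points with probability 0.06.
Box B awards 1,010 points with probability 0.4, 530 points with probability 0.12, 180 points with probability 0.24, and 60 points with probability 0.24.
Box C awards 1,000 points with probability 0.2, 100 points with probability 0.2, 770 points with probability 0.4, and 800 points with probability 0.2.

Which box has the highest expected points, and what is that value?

Box A = 0.36 × 890 + 0.34 × 30 + 0.24 × 170 + 0.06 × 360 = 320.4 + 10.2 + 40.8 + 21.6 = 393
Box B = 0.4 × 1010 + 0.12 × 530 + 0.24 × 180 + 0.24 × 60 = 404 + 63.6 + 43.2 + 14.4 = 525.2
Box C = 0.2 × 1000 + 0.2 × 100 + 0.4 × 770 + 0.2 × 800 = 200 + 20 + 308 + 160 = 688

Box C (688 points)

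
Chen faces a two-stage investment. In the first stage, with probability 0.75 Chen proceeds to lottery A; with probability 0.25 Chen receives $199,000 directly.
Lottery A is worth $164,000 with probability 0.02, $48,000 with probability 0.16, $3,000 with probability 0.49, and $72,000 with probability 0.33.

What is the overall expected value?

$76,892.50

EV(A) = 0.02 × 164000 + 0.16 × 48000 + 0.49 × 3000 + 0.33 × 72000 = 3280 + 7680 + 1470 + 23760 = 36190
Branch B: 199000 (certain)
Overall = 0.75 × 36190 + 0.25 × 199000 = 27142.5 + 49750 = 76892.5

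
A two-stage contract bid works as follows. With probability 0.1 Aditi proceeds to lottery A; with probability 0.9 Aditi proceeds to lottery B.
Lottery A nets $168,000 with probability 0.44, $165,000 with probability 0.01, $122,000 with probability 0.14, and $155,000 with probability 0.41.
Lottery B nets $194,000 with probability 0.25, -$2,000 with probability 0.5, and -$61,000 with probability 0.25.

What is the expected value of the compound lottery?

EV(A) = 0.44 × 168000 + 0.01 × 165000 + 0.14 × 122000 + 0.41 × 155000 = 73920 + 1650 + 17080 + 63550 = 156200
EV(B) = 0.25 × 194000 + 0.5 × (-2000) + 0.25 × (-61000) = 48500 − 1000 − 15250 = 32250
Overall = 0.1 × 156200 + 0.9 × 32250 = 15620 + 29025 = 44645

$44,645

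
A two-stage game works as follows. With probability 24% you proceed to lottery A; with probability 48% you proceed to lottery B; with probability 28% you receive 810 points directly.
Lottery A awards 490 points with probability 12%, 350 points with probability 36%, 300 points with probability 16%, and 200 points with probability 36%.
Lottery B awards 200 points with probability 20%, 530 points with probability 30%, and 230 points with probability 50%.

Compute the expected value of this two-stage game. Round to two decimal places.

450.67 points

EV(A) = 0.12 × 490 + 0.36 × 350 + 0.16 × 300 + 0.36 × 200 = 58.8 + 126 + 48 + 72 = 304.8
EV(B) = 0.2 × 200 + 0.3 × 530 + 0.5 × 230 = 40 + 159 + 115 = 314
Branch C: 810 (certain)
Overall = 0.24 × 304.8 + 0.48 × 314 + 0.28 × 810 = 73.152 + 150.72 + 226.8 = 450.672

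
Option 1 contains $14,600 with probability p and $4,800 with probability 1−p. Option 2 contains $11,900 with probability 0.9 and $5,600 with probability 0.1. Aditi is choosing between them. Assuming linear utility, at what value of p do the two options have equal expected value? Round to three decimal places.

p = 0.660

EV(Option 2) = 0.9 × 11900 + 0.1 × 5600 = 10710 + 560 = 11270
p·14600 + (1−p)·4800 = 11270
9800p + 4800 = 11270
p = (11270 − 4800) / 9800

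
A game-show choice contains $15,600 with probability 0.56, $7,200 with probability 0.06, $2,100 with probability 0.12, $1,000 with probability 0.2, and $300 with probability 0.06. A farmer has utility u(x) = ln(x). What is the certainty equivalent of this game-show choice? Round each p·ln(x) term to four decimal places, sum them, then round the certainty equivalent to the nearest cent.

$5,332.10

E[u] = 0.56·ln(15600) + 0.06·ln(7200) + 0.12·ln(2100) + 0.2·ln(1000) + 0.06·ln(300) = 5.4068 + 0.5329 + 0.9180 + 1.3816 + 0.3422 = 8.5815
CE = e^8.5815 ≈ 5332.10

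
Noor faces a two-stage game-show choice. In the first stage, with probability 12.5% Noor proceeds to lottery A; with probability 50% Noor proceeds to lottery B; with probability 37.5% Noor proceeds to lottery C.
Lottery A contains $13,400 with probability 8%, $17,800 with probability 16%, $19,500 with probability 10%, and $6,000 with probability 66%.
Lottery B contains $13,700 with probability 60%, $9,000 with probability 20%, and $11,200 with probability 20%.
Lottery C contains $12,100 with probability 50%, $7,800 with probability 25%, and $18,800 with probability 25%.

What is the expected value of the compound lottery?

EV(A) = 0.08 × 13400 + 0.16 × 17800 + 0.1 × 19500 + 0.66 × 6000 = 1072 + 2848 + 1950 + 3960 = 9830
EV(B) = 0.6 × 13700 + 0.2 × 9000 + 0.2 × 11200 = 8220 + 1800 + 2240 = 12260
EV(C) = 0.5 × 12100 + 0.25 × 7800 + 0.25 × 18800 = 6050 + 1950 + 4700 = 12700
Overall = 0.125 × 9830 + 0.5 × 12260 + 0.375 × 12700 = 1228.75 + 6130 + 4762.5 = 12121.25

$12,121.25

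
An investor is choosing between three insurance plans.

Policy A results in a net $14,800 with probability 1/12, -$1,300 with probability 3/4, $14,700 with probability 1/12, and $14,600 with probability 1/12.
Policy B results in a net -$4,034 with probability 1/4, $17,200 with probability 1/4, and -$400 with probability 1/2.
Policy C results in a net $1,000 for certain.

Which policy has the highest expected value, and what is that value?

Policy B ($3,091.50)

Policy A = 1/12 × 14800 + 3/4 × (-1300) + 1/12 × 14700 + 1/12 × 14600 = 1233.3333 − 975 + 1225 + 1216.6667 = 2700
Policy B = 1/4 × (-4034) + 1/4 × 17200 + 1/2 × (-400) = -1008.5 + 4300 − 200 = 3091.5
Policy C: 1000 (certain)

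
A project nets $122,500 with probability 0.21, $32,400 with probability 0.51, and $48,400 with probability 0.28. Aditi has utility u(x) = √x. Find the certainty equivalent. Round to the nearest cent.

$51,483.61

E[u] = 0.21·√122500 + 0.51·√32400 + 0.28·√48400 = 0.21·350 + 0.51·180 + 0.28·220 = 226.9
CE = (226.9)² = 51483.61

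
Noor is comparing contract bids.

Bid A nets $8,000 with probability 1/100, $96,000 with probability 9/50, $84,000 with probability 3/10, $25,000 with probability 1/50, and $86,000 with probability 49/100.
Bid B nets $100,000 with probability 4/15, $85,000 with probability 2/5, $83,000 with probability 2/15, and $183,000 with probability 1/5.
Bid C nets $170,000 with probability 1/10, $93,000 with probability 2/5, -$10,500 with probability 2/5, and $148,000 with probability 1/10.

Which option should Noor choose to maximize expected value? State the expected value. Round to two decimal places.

Bid B ($108,333.33)

Bid A = 1/100 × 8000 + 9/50 × 96000 + 3/10 × 84000 + 1/50 × 25000 + 49/100 × 86000 = 80 + 17280 + 25200 + 500 + 42140 = 85200
Bid B = 4/15 × 100000 + 2/5 × 85000 + 2/15 × 83000 + 1/5 × 183000 = 26666.6667 + 34000 + 11066.6667 + 36600 = 108333.3333
Bid C = 1/10 × 170000 + 2/5 × 93000 + 2/5 × (-10500) + 1/10 × 148000 = 17000 + 37200 − 4200 + 14800 = 64800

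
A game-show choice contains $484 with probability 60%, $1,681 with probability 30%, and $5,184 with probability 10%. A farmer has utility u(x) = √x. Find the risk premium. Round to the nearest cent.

E[u] = 0.6·√484 + 0.3·√1681 + 0.1·√5184 = 0.6·22 + 0.3·41 + 0.1·72 = 32.7
CE = (32.7)² = 1069.29
Risk premium = EV − CE = 1313.1 − 1069.29 = 243.81

$243.81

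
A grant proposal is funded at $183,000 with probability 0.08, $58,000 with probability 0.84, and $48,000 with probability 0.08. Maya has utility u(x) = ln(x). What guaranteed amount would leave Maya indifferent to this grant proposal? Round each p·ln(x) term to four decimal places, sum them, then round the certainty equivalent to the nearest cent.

$62,630.02

E[u] = 0.08·ln(183000) + 0.84·ln(58000) + 0.08·ln(48000) = 0.9694 + 9.2133 + 0.8623 = 11.0450
CE = e^11.0450 ≈ 62630.02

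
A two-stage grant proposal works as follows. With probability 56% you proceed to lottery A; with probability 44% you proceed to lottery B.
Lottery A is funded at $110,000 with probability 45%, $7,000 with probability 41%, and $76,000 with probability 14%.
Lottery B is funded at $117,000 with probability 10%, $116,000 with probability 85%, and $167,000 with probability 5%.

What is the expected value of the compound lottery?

EV(A) = 0.45 × 110000 + 0.41 × 7000 + 0.14 × 76000 = 49500 + 2870 + 10640 = 63010
EV(B) = 0.1 × 117000 + 0.85 × 116000 + 0.05 × 167000 = 11700 + 98600 + 8350 = 118650
Overall = 0.56 × 63010 + 0.44 × 118650 = 35285.6 + 52206 = 87491.6

$87,491.60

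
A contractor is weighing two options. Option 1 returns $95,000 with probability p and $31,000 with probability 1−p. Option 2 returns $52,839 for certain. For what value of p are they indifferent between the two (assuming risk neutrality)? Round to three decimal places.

p·95000 + (1−p)·31000 = 52839
64000p + 31000 = 52839
p = (52839 − 31000) / 64000

p = 0.341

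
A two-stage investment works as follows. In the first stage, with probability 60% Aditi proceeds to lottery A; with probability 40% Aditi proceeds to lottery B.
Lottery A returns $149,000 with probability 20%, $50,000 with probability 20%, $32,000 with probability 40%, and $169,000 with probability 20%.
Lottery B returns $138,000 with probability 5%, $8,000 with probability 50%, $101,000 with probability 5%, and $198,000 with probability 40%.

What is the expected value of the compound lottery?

$89,900

EV(A) = 0.2 × 149000 + 0.2 × 50000 + 0.4 × 32000 + 0.2 × 169000 = 29800 + 10000 + 12800 + 33800 = 86400
EV(B) = 0.05 × 138000 + 0.5 × 8000 + 0.05 × 101000 + 0.4 × 198000 = 6900 + 4000 + 5050 + 79200 = 95150
Overall = 0.6 × 86400 + 0.4 × 95150 = 51840 + 38060 = 89900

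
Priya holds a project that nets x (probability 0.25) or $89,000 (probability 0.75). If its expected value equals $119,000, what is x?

0.25·x + 0.75·89000 = 119000
0.25·x = 119000 − 66750 = 52250
x = 52250 / 0.25 = 209000

x = $209,000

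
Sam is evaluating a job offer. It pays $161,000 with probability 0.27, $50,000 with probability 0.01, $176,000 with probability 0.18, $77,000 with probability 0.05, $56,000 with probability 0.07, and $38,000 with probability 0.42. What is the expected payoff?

EV = 0.27 × 161000 + 0.01 × 50000 + 0.18 × 176000 + 0.05 × 77000 + 0.07 × 56000 + 0.42 × 38000 = 43470 + 500 + 31680 + 3850 + 3920 + 15960 = 99380

$99,380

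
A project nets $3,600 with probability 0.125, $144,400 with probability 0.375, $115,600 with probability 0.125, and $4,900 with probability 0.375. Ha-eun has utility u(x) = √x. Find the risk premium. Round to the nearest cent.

E[u] = 0.125·√3600 + 0.375·√144400 + 0.125·√115600 + 0.375·√4900 = 0.125·60 + 0.375·380 + 0.125·340 + 0.375·70 = 218.75
CE = (218.75)² = 47851.5625
Risk premium = EV − CE = 70887.5 − 47851.5625 = 23035.9375

$23,035.94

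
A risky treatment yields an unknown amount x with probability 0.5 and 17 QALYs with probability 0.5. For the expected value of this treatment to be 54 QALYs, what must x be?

0.5·x + 0.5·17 = 54
0.5·x = 54 − 8.5 = 45.5
x = 45.5 / 0.5 = 91

x = 91 QALYs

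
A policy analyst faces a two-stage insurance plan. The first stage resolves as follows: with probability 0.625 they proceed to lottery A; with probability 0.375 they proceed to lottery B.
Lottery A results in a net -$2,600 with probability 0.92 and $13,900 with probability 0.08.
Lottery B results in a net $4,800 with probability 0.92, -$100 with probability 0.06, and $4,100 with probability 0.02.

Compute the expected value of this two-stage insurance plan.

EV(A) = 0.92 × (-2600) + 0.08 × 13900 = -2392 + 1112 = -1280
EV(B) = 0.92 × 4800 + 0.06 × (-100) + 0.02 × 4100 = 4416 − 6 + 82 = 4492
Overall = 0.625 × (-1280) + 0.375 × 4492 = -800 + 1684.5 = 884.5

$884.50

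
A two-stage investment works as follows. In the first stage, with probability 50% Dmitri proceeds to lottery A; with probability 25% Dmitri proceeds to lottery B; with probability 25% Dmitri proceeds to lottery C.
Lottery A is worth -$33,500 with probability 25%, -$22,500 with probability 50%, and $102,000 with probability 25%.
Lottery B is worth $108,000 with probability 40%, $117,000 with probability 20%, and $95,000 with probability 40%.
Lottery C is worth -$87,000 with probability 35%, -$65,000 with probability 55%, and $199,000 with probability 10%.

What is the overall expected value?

$17,512.50

EV(A) = 0.25 × (-33500) + 0.5 × (-22500) + 0.25 × 102000 = -8375 − 11250 + 25500 = 5875
EV(B) = 0.4 × 108000 + 0.2 × 117000 + 0.4 × 95000 = 43200 + 23400 + 38000 = 104600
EV(C) = 0.35 × (-87000) + 0.55 × (-65000) + 0.1 × 199000 = -30450 − 35750 + 19900 = -46300
Overall = 0.5 × 5875 + 0.25 × 104600 + 0.25 × (-46300) = 2937.5 + 26150 − 11575 = 17512.5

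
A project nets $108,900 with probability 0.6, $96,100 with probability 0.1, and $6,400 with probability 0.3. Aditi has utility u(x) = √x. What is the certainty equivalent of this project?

$64,009

E[u] = 0.6·√108900 + 0.1·√96100 + 0.3·√6400 = 0.6·330 + 0.1·310 + 0.3·80 = 253
CE = (253)² = 64009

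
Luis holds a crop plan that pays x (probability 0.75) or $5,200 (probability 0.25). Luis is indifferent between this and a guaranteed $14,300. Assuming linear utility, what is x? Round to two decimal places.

x = $17,333.33

0.75·x + 0.25·5200 = 14300
0.75·x = 14300 − 1300 = 13000
x = 13000 / 0.75 = 17333.3333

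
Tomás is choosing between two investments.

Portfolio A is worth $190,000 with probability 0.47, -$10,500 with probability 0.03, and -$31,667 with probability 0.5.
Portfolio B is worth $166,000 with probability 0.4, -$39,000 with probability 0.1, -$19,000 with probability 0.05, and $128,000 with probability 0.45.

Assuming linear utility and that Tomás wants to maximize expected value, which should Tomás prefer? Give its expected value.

Portfolio A = 0.47 × 190000 + 0.03 × (-10500) + 0.5 × (-31667) = 89300 − 315 − 15833.5 = 73151.5
Portfolio B = 0.4 × 166000 + 0.1 × (-39000) + 0.05 × (-19000) + 0.45 × 128000 = 66400 − 3900 − 950 + 57600 = 119150

Portfolio B ($119,150)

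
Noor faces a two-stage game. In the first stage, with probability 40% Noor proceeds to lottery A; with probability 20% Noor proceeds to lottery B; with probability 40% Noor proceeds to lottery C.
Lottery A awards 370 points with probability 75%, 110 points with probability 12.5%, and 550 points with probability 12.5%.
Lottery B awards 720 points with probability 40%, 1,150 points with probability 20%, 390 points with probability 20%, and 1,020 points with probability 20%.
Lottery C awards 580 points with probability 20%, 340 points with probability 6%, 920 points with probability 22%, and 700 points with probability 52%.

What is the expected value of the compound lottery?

585.12 points

EV(A) = 0.75 × 370 + 0.125 × 110 + 0.125 × 550 = 277.5 + 13.75 + 68.75 = 360
EV(B) = 0.4 × 720 + 0.2 × 1150 + 0.2 × 390 + 0.2 × 1020 = 288 + 230 + 78 + 204 = 800
EV(C) = 0.2 × 580 + 0.06 × 340 + 0.22 × 920 + 0.52 × 700 = 116 + 20.4 + 202.4 + 364 = 702.8
Overall = 0.4 × 360 + 0.2 × 800 + 0.4 × 702.8 = 144 + 160 + 281.12 = 585.12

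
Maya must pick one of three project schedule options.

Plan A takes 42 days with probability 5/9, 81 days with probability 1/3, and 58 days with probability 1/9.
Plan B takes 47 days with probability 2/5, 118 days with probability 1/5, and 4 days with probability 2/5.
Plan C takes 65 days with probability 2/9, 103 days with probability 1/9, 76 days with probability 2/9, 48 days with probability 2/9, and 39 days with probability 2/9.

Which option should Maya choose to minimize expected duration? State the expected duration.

Plan B (44 days)

Plan A = 5/9 × 42 + 1/3 × 81 + 1/9 × 58 = 23.3333 + 27 + 6.4444 = 56.7778
Plan B = 2/5 × 47 + 1/5 × 118 + 2/5 × 4 = 18.8 + 23.6 + 1.6 = 44
Plan C = 2/9 × 65 + 1/9 × 103 + 2/9 × 76 + 2/9 × 48 + 2/9 × 39 = 14.4444 + 11.4444 + 16.8889 + 10.6667 + 8.6667 = 62.1111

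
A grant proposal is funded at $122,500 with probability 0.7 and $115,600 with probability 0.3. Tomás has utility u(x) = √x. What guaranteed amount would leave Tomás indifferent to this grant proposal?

$120,409

E[u] = 0.7·√122500 + 0.3·√115600 = 0.7·350 + 0.3·340 = 347
CE = (347)² = 120409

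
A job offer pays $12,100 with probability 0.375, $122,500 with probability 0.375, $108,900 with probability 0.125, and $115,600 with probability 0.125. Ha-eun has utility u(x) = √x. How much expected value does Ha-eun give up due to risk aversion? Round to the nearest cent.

E[u] = 0.375·√12100 + 0.375·√122500 + 0.125·√108900 + 0.125·√115600 = 0.375·110 + 0.375·350 + 0.125·330 + 0.125·340 = 256.25
CE = (256.25)² = 65664.0625
Risk premium = EV − CE = 78537.5 − 65664.0625 = 12873.4375

$12,873.44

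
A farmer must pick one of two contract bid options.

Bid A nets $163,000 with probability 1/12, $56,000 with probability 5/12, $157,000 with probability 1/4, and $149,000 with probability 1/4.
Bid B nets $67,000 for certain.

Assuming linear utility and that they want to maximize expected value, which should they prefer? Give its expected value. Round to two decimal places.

Bid A ($113,416.67)

Bid A = 1/12 × 163000 + 5/12 × 56000 + 1/4 × 157000 + 1/4 × 149000 = 13583.3333 + 23333.3333 + 39250 + 37250 = 113416.6667
Bid B: 67000 (certain)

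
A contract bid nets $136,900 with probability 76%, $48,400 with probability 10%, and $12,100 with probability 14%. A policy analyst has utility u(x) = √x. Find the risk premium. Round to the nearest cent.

$9,072.04

E[u] = 0.76·√136900 + 0.1·√48400 + 0.14·√12100 = 0.76·370 + 0.1·220 + 0.14·110 = 318.6
CE = (318.6)² = 101505.96
Risk premium = EV − CE = 110578 − 101505.96 = 9072.04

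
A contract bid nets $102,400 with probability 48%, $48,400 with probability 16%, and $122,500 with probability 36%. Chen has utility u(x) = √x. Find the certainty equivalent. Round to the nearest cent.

E[u] = 0.48·√102400 + 0.16·√48400 + 0.36·√122500 = 0.48·320 + 0.16·220 + 0.36·350 = 314.8
CE = (314.8)² = 99099.04

$99,099.04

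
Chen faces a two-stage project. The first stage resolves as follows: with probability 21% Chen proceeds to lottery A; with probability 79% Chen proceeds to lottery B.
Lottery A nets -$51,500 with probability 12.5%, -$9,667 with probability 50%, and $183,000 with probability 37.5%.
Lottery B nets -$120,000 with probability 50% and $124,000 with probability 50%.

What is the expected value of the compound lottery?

$13,624.34

EV(A) = 0.125 × (-51500) + 0.5 × (-9667) + 0.375 × 183000 = -6437.5 − 4833.5 + 68625 = 57354
EV(B) = 0.5 × (-120000) + 0.5 × 124000 = -60000 + 62000 = 2000
Overall = 0.21 × 57354 + 0.79 × 2000 = 12044.34 + 1580 = 13624.34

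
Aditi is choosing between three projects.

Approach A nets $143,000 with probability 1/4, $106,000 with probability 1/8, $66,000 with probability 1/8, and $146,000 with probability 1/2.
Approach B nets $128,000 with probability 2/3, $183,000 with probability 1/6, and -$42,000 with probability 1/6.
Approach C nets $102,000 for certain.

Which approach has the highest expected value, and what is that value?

Approach A ($130,250)

Approach A = 1/4 × 143000 + 1/8 × 106000 + 1/8 × 66000 + 1/2 × 146000 = 35750 + 13250 + 8250 + 73000 = 130250
Approach B = 2/3 × 128000 + 1/6 × 183000 + 1/6 × (-42000) = 85333.3333 + 30500 − 7000 = 108833.3333
Approach C: 102000 (certain)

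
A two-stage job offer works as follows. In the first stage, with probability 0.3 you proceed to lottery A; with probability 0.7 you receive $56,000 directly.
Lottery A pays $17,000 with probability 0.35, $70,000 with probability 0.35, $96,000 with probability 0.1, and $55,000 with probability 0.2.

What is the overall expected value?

$54,515

EV(A) = 0.35 × 17000 + 0.35 × 70000 + 0.1 × 96000 + 0.2 × 55000 = 5950 + 24500 + 9600 + 11000 = 51050
Branch B: 56000 (certain)
Overall = 0.3 × 51050 + 0.7 × 56000 = 15315 + 39200 = 54515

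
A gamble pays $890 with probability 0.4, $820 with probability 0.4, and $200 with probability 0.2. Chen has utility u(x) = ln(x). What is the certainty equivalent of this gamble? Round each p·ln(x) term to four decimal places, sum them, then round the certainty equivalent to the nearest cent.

$639.00

E[u] = 0.4·ln(890) + 0.4·ln(820) + 0.2·ln(200) = 2.7165 + 2.6837 + 1.0597 = 6.4599
CE = e^6.4599 ≈ 639.00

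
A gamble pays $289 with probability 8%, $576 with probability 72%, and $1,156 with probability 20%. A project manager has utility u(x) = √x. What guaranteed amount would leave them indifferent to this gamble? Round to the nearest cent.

E[u] = 0.08·√289 + 0.72·√576 + 0.2·√1156 = 0.08·17 + 0.72·24 + 0.2·34 = 25.44
CE = (25.44)² = 647.1936

$647.19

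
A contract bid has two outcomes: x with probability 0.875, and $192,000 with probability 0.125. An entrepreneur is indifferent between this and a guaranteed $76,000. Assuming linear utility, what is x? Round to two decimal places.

x = $59,428.57

0.875·x + 0.125·192000 = 76000
0.875·x = 76000 − 24000 = 52000
x = 52000 / 0.875 = 59428.5714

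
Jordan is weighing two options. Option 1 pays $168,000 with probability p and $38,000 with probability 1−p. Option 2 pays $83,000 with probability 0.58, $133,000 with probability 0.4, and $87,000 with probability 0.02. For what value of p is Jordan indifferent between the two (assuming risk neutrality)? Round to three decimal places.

EV(Option 2) = 0.58 × 83000 + 0.4 × 133000 + 0.02 × 87000 = 48140 + 53200 + 1740 = 103080
p·168000 + (1−p)·38000 = 103080
130000p + 38000 = 103080
p = (103080 − 38000) / 130000

p = 0.501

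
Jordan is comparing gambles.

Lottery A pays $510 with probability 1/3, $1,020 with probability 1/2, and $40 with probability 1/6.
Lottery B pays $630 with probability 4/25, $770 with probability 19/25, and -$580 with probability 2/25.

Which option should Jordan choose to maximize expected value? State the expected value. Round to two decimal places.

Lottery A = 1/3 × 510 + 1/2 × 1020 + 1/6 × 40 = 170 + 510 + 6.6667 = 686.6667
Lottery B = 4/25 × 630 + 19/25 × 770 + 2/25 × (-580) = 100.8 + 585.2 − 46.4 = 639.6

Lottery A ($686.67)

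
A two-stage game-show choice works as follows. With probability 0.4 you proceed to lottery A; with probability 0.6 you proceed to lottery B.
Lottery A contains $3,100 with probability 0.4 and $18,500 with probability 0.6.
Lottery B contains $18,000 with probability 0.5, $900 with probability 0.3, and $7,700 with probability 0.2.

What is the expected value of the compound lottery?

EV(A) = 0.4 × 3100 + 0.6 × 18500 = 1240 + 11100 = 12340
EV(B) = 0.5 × 18000 + 0.3 × 900 + 0.2 × 7700 = 9000 + 270 + 1540 = 10810
Overall = 0.4 × 12340 + 0.6 × 10810 = 4936 + 6486 = 11422

$11,422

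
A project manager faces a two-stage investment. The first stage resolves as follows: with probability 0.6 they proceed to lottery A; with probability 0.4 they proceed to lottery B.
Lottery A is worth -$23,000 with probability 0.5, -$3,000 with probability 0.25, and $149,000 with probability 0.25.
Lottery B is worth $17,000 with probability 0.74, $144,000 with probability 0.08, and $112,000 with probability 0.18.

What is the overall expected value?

EV(A) = 0.5 × (-23000) + 0.25 × (-3000) + 0.25 × 149000 = -11500 − 750 + 37250 = 25000
EV(B) = 0.74 × 17000 + 0.08 × 144000 + 0.18 × 112000 = 12580 + 11520 + 20160 = 44260
Overall = 0.6 × 25000 + 0.4 × 44260 = 15000 + 17704 = 32704

$32,704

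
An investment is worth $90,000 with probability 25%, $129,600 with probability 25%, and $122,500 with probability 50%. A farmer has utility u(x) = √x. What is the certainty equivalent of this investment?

$115,600

E[u] = 0.25·√90000 + 0.25·√129600 + 0.5·√122500 = 0.25·300 + 0.25·360 + 0.5·350 = 340
CE = (340)² = 115600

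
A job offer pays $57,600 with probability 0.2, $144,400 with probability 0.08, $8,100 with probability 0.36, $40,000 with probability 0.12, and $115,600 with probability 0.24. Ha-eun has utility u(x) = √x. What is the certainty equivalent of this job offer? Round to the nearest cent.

$46,828.96

E[u] = 0.2·√57600 + 0.08·√144400 + 0.36·√8100 + 0.12·√40000 + 0.24·√115600 = 0.2·240 + 0.08·380 + 0.36·90 + 0.12·200 + 0.24·340 = 216.4
CE = (216.4)² = 46828.96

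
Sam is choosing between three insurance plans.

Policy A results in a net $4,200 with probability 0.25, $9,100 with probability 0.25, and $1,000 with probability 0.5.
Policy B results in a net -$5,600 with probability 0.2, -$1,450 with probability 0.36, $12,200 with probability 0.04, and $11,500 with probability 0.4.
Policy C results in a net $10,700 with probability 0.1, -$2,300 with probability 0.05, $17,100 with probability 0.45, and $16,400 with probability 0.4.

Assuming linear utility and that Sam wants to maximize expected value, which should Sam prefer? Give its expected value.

Policy A = 0.25 × 4200 + 0.25 × 9100 + 0.5 × 1000 = 1050 + 2275 + 500 = 3825
Policy B = 0.2 × (-5600) + 0.36 × (-1450) + 0.04 × 12200 + 0.4 × 11500 = -1120 − 522 + 488 + 4600 = 3446
Policy C = 0.1 × 10700 + 0.05 × (-2300) + 0.45 × 17100 + 0.4 × 16400 = 1070 − 115 + 7695 + 6560 = 15210

Policy C ($15,210)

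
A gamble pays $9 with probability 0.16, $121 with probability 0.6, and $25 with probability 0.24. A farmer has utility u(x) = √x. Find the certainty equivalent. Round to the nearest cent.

E[u] = 0.16·√9 + 0.6·√121 + 0.24·√25 = 0.16·3 + 0.6·11 + 0.24·5 = 8.28
CE = (8.28)² = 68.5584

$68.56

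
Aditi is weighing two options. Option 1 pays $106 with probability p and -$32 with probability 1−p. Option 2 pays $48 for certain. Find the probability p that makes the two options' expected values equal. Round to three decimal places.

p·106 + (1−p)·(-32) = 48
138p − 32 = 48
p = (48 + 32) / 138

p = 0.580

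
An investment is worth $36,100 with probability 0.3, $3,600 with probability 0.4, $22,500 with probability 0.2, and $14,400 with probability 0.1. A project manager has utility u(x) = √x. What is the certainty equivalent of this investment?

E[u] = 0.3·√36100 + 0.4·√3600 + 0.2·√22500 + 0.1·√14400 = 0.3·190 + 0.4·60 + 0.2·150 + 0.1·120 = 123
CE = (123)² = 15129

$15,129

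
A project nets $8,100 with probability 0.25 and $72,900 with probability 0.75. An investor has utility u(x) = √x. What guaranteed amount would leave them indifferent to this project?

E[u] = 0.25·√8100 + 0.75·√72900 = 0.25·90 + 0.75·270 = 225
CE = (225)² = 50625

$50,625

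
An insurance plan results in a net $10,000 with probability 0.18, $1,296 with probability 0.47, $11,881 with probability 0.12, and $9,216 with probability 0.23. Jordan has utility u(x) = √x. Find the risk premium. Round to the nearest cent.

E[u] = 0.18·√10000 + 0.47·√1296 + 0.12·√11881 + 0.23·√9216 = 0.18·100 + 0.47·36 + 0.12·109 + 0.23·96 = 70.08
CE = (70.08)² = 4911.2064
Risk premium = EV − CE = 5954.52 − 4911.2064 = 1043.3136

$1,043.31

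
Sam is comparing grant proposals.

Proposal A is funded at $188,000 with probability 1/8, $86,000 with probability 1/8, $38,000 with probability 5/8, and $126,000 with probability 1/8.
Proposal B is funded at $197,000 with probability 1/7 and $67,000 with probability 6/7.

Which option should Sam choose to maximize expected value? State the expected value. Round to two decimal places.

Proposal A = 1/8 × 188000 + 1/8 × 86000 + 5/8 × 38000 + 1/8 × 126000 = 23500 + 10750 + 23750 + 15750 = 73750
Proposal B = 1/7 × 197000 + 6/7 × 67000 = 28142.8571 + 57428.5714 = 85571.4286

Proposal B ($85,571.43)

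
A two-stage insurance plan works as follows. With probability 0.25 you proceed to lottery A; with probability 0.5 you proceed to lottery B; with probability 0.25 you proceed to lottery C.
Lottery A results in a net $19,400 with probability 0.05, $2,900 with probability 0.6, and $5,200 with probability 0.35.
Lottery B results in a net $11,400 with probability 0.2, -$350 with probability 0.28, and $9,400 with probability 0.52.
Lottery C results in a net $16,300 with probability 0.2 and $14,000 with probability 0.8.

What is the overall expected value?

EV(A) = 0.05 × 19400 + 0.6 × 2900 + 0.35 × 5200 = 970 + 1740 + 1820 = 4530
EV(B) = 0.2 × 11400 + 0.28 × (-350) + 0.52 × 9400 = 2280 − 98 + 4888 = 7070
EV(C) = 0.2 × 16300 + 0.8 × 14000 = 3260 + 11200 = 14460
Overall = 0.25 × 4530 + 0.5 × 7070 + 0.25 × 14460 = 1132.5 + 3535 + 3615 = 8282.5

$8,282.50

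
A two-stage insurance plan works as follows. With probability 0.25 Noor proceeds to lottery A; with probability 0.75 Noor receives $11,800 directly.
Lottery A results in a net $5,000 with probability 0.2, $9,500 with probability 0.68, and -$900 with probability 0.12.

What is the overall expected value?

EV(A) = 0.2 × 5000 + 0.68 × 9500 + 0.12 × (-900) = 1000 + 6460 − 108 = 7352
Branch B: 11800 (certain)
Overall = 0.25 × 7352 + 0.75 × 11800 = 1838 + 8850 = 10688

$10,688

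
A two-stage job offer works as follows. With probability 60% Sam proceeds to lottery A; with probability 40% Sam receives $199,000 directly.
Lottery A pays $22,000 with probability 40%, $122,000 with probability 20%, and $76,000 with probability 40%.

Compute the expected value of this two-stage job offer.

$117,760

EV(A) = 0.4 × 22000 + 0.2 × 122000 + 0.4 × 76000 = 8800 + 24400 + 30400 = 63600
Branch B: 199000 (certain)
Overall = 0.6 × 63600 + 0.4 × 199000 = 38160 + 79600 = 117760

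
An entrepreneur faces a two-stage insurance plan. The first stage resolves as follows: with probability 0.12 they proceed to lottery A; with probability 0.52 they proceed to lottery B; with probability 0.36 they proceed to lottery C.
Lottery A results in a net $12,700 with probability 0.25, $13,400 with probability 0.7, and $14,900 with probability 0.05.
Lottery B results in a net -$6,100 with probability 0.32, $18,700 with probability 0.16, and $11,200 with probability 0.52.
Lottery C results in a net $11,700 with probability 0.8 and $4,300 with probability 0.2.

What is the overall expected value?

EV(A) = 0.25 × 12700 + 0.7 × 13400 + 0.05 × 14900 = 3175 + 9380 + 745 = 13300
EV(B) = 0.32 × (-6100) + 0.16 × 18700 + 0.52 × 11200 = -1952 + 2992 + 5824 = 6864
EV(C) = 0.8 × 11700 + 0.2 × 4300 = 9360 + 860 = 10220
Overall = 0.12 × 13300 + 0.52 × 6864 + 0.36 × 10220 = 1596 + 3569.28 + 3679.2 = 8844.48

$8,844.48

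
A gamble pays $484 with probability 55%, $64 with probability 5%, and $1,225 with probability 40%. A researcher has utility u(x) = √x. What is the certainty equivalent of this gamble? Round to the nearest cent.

$702.25

E[u] = 0.55·√484 + 0.05·√64 + 0.4·√1225 = 0.55·22 + 0.05·8 + 0.4·35 = 26.5
CE = (26.5)² = 702.25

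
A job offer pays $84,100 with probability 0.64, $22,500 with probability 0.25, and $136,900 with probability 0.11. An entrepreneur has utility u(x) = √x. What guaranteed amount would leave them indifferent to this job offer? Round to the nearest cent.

$69,590.44

E[u] = 0.64·√84100 + 0.25·√22500 + 0.11·√136900 = 0.64·290 + 0.25·150 + 0.11·370 = 263.8
CE = (263.8)² = 69590.44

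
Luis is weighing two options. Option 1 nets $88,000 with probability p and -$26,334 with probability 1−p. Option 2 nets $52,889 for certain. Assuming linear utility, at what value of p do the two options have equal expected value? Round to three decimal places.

p = 0.693

p·88000 + (1−p)·(-26334) = 52889
114334p − 26334 = 52889
p = (52889 + 26334) / 114334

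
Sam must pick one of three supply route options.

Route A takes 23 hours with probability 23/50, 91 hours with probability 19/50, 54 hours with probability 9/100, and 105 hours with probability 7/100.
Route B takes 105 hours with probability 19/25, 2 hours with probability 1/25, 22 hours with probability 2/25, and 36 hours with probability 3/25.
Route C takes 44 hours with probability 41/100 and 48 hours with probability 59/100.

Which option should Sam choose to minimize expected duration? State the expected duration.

Route C (46.36 hours)

Route A = 23/50 × 23 + 19/50 × 91 + 9/100 × 54 + 7/100 × 105 = 10.58 + 34.58 + 4.86 + 7.35 = 57.37
Route B = 19/25 × 105 + 1/25 × 2 + 2/25 × 22 + 3/25 × 36 = 79.8 + 0.08 + 1.76 + 4.32 = 85.96
Route C = 41/100 × 44 + 59/100 × 48 = 18.04 + 28.32 = 46.36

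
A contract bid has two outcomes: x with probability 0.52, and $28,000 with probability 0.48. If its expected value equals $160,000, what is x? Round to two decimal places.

0.52·x + 0.48·28000 = 160000
0.52·x = 160000 − 13440 = 146560
x = 146560 / 0.52 = 281846.1538

x = $281,846.15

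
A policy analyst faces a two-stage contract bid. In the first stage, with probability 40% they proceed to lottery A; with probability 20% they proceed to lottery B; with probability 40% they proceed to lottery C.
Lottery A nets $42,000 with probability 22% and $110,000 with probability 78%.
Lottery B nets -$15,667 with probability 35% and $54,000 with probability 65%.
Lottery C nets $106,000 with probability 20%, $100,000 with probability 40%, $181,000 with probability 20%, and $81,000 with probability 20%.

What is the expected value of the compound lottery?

EV(A) = 0.22 × 42000 + 0.78 × 110000 = 9240 + 85800 = 95040
EV(B) = 0.35 × (-15667) + 0.65 × 54000 = -5483.45 + 35100 = 29616.55
EV(C) = 0.2 × 106000 + 0.4 × 100000 + 0.2 × 181000 + 0.2 × 81000 = 21200 + 40000 + 36200 + 16200 = 113600
Overall = 0.4 × 95040 + 0.2 × 29616.55 + 0.4 × 113600 = 38016 + 5923.31 + 45440 = 89379.31

$89,379.31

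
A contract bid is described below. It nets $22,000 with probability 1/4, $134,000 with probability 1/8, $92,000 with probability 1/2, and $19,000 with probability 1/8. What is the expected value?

$70,625

EV = 1/4 × 22000 + 1/8 × 134000 + 1/2 × 92000 + 1/8 × 19000 = 5500 + 16750 + 46000 + 2375 = 70625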